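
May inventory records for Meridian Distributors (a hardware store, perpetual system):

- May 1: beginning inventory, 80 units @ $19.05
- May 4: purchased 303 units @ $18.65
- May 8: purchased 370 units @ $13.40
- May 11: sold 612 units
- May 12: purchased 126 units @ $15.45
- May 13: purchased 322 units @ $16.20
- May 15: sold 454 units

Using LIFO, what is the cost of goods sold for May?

May 11, 612 sold [LIFO — newest first]: 370 @ $13.40 + 242 @ $18.65 = $9,471.30
May 15, 454 sold [LIFO — newest first]: 322 @ $16.20 + 126 @ $15.45 + 6 @ $18.65 = $7,275.00
Total COGS = $9,471.30 + $7,275.00 = $16,746.30
Ending inventory: 80 @ $19.05 + 55 @ $18.65 = $2,549.75

COGS = $16,746.30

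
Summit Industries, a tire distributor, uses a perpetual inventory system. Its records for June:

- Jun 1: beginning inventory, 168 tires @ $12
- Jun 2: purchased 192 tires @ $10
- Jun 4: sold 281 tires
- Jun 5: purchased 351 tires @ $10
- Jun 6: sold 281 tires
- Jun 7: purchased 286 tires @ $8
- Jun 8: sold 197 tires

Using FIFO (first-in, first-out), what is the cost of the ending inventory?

Ending inventory = $1,904

Jun 4, 281 sold [FIFO — oldest first]: 168 @ $12 + 113 @ $10 = $3,146
Jun 6, 281 sold [FIFO — oldest first]: 79 @ $10 + 202 @ $10 = $2,810
Jun 8, 197 sold [FIFO — oldest first]: 149 @ $10 + 48 @ $8 = $1,874
Total COGS = $3,146 + $2,810 + $1,874 = $7,830
Ending inventory: 238 @ $8 = $1,904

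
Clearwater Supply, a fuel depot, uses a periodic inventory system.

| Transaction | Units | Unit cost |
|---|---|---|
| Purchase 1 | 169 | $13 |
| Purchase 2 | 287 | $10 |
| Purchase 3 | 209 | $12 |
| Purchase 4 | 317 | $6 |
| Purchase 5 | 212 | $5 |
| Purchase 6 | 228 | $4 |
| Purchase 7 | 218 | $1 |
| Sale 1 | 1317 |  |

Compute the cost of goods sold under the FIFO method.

COGS = $11,029

Sale 1 (1317) [FIFO — oldest first]: 169 @ $13 + 287 @ $10 + 209 @ $12 + 317 @ $6 + 212 @ $5 + 123 @ $4 = $11,029
Ending inventory: 105 @ $4 + 218 @ $1 = $638
Check: goods available $11,667 = COGS $11,029 + ending $638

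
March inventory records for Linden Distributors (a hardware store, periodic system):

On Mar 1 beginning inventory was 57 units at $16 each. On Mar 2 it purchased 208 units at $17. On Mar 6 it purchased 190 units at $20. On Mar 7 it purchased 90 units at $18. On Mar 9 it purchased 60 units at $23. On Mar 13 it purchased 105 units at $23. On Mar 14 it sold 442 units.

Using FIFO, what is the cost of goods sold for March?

COGS = $7,988

Mar 14, 442 sold [FIFO — oldest first]: 57 @ $16 + 208 @ $17 + 177 @ $20 = $7,988
Ending inventory: 13 @ $20 + 90 @ $18 + 60 @ $23 + 105 @ $23 = $5,675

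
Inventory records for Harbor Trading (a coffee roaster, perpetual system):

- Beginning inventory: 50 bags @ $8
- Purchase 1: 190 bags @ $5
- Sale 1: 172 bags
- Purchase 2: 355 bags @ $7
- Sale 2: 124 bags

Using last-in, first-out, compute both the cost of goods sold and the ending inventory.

COGS = $1,728; ending inventory = $2,107

Sale 1 (172) [LIFO — newest first]: 172 @ $5 = $860
Sale 2 (124) [LIFO — newest first]: 124 @ $7 = $868
Total COGS = $860 + $868 = $1,728
Ending inventory: 50 @ $8 + 18 @ $5 + 231 @ $7 = $2,107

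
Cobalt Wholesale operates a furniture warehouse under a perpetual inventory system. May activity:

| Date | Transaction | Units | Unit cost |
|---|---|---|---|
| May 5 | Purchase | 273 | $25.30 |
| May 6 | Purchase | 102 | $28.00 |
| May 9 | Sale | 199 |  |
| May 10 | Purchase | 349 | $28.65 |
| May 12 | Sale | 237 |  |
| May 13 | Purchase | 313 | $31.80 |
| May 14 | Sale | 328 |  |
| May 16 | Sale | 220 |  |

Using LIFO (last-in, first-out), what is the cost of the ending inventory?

May 9, 199 sold [LIFO — newest first]: 102 @ $28.00 + 97 @ $25.30 = $5,310.10
May 12, 237 sold [LIFO — newest first]: 237 @ $28.65 = $6,790.05
May 14, 328 sold [LIFO — newest first]: 313 @ $31.80 + 15 @ $28.65 = $10,383.15
May 16, 220 sold [LIFO — newest first]: 97 @ $28.65 + 123 @ $25.30 = $5,890.95
Total COGS = $5,310.10 + $6,790.05 + $10,383.15 + $5,890.95 = $28,374.25
Ending inventory: 53 @ $25.30 = $1,340.90

Ending inventory = $1,340.90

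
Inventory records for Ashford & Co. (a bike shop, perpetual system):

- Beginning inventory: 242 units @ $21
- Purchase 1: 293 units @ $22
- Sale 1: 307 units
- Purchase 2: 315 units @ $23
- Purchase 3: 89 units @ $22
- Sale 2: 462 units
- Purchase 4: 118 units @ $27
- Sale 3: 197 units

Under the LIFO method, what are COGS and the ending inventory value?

Sale 1 (307) [LIFO — newest first]: 293 @ $22 + 14 @ $21 = $6,740
Sale 2 (462) [LIFO — newest first]: 89 @ $22 + 315 @ $23 + 58 @ $21 = $10,421
Sale 3 (197) [LIFO — newest first]: 118 @ $27 + 79 @ $21 = $4,845
Total COGS = $6,740 + $10,421 + $4,845 = $22,006
Ending inventory: 91 @ $21 = $1,911
Check: goods available $23,917 = COGS $22,006 + ending $1,911

COGS = $22,006; ending inventory = $1,911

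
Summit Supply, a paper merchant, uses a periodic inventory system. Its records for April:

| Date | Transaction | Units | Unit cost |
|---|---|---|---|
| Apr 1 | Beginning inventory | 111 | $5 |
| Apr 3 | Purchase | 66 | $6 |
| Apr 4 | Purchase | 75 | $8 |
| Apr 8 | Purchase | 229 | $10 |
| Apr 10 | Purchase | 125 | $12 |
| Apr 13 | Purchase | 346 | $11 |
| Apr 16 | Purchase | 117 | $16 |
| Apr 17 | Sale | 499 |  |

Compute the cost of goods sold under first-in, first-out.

Apr 17, 499 sold [FIFO — oldest first]: 111 @ $5 + 66 @ $6 + 75 @ $8 + 229 @ $10 + 18 @ $12 = $4,057
Ending inventory: 107 @ $12 + 346 @ $11 + 117 @ $16 = $6,962

COGS = $4,057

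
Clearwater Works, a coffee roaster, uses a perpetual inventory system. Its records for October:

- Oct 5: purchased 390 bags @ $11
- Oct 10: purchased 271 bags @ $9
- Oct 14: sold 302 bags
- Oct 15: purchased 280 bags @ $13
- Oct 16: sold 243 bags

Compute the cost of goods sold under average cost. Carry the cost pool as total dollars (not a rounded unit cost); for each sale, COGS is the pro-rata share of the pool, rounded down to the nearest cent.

COGS = $5,848.37

After Oct 5: 390 on hand, pool $4,290.00 (≈ $11.0000 each)
After Oct 10: 661 on hand, pool $6,729.00 (≈ $10.1800 each)
Oct 14, sell 302: 302/661 × $6,729.00 → $3,074.36
After Oct 15: 639 on hand, pool $7,294.64 (≈ $11.4157 each)
Oct 16, sell 243: 243/639 × $7,294.64 → $2,774.01
Total COGS = $3,074.36 + $2,774.01 = $5,848.37
Ending inventory (cost pool remaining) = $4,520.63
Check: goods available $10,369.00 = COGS $5,848.37 + ending $4,520.63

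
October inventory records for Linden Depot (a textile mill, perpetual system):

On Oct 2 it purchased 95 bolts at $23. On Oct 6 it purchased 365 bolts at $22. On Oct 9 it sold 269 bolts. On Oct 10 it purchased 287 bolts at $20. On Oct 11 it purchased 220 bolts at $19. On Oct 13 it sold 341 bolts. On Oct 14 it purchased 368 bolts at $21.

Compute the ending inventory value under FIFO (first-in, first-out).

Oct 9, 269 sold [FIFO — oldest first]: 95 @ $23 + 174 @ $22 = $6,013
Oct 13, 341 sold [FIFO — oldest first]: 191 @ $22 + 150 @ $20 = $7,202
Total COGS = $6,013 + $7,202 = $13,215
Ending inventory: 137 @ $20 + 220 @ $19 + 368 @ $21 = $14,648

Ending inventory = $14,648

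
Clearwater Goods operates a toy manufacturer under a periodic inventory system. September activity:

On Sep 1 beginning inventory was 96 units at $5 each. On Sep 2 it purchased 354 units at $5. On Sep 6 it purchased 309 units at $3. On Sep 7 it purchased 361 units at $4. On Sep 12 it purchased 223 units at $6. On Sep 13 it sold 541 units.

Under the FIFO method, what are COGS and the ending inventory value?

COGS = $2,523; ending inventory = $3,436

Sep 13, 541 sold [FIFO — oldest first]: 96 @ $5 + 354 @ $5 + 91 @ $3 = $2,523
Ending inventory: 218 @ $3 + 361 @ $4 + 223 @ $6 = $3,436
Check: goods available $5,959 = COGS $2,523 + ending $3,436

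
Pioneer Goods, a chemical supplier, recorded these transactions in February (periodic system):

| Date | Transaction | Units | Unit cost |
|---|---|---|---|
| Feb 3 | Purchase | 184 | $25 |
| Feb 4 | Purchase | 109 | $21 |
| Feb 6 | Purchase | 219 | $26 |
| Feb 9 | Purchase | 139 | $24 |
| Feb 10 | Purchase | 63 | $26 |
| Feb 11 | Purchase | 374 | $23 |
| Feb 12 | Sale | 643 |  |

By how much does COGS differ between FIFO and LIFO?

$409

FIFO COGS: 184 @ $25 + 109 @ $21 + 219 @ $26 + 131 @ $24 = $15,727
LIFO COGS: 374 @ $23 + 63 @ $26 + 139 @ $24 + 67 @ $26 = $15,318
Difference = |$15,727 − $15,318| = $409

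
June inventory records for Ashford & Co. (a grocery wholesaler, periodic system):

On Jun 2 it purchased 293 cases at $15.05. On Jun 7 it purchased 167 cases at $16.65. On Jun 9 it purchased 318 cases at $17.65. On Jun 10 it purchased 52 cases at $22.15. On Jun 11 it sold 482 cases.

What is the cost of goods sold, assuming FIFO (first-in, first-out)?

COGS = $7,578.50

Jun 11, 482 sold [FIFO — oldest first]: 293 @ $15.05 + 167 @ $16.65 + 22 @ $17.65 = $7,578.50
Ending inventory: 296 @ $17.65 + 52 @ $22.15 = $6,376.20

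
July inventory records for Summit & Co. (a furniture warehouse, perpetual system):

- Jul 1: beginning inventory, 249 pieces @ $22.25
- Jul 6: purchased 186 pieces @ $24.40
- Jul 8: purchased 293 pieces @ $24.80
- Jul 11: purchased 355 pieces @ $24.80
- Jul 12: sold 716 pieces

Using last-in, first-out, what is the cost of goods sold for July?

COGS = $17,729.60

Jul 12, 716 sold [LIFO — newest first]: 355 @ $24.80 + 293 @ $24.80 + 68 @ $24.40 = $17,729.60
Ending inventory: 249 @ $22.25 + 118 @ $24.40 = $8,419.45
Check: goods available $26,149.05 = COGS $17,729.60 + ending $8,419.45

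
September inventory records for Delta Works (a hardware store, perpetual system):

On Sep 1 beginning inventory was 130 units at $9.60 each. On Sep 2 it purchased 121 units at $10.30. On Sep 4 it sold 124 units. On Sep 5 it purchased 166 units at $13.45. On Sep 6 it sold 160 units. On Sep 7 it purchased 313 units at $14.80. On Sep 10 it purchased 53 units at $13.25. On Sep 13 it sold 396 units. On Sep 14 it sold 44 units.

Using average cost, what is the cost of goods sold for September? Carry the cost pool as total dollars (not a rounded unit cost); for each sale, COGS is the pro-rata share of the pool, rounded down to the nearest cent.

COGS = $9,243.33

After Sep 1: 130 on hand, pool $1,248.00 (≈ $9.6000 each)
After Sep 2: 251 on hand, pool $2,494.30 (≈ $9.9375 each)
Sep 4, sell 124: 124/251 × $2,494.30 → $1,232.24
After Sep 5: 293 on hand, pool $3,494.76 (≈ $11.9275 each)
Sep 6, sell 160: 160/293 × $3,494.76 → $1,908.40
After Sep 7: 446 on hand, pool $6,218.76 (≈ $13.9434 each)
After Sep 10: 499 on hand, pool $6,921.01 (≈ $13.8698 each)
Sep 13, sell 396: 396/499 × $6,921.01 → $5,492.42
Sep 14, sell 44: 44/103 × $1,428.59 → $610.27
Total COGS = $1,232.24 + $1,908.40 + $5,492.42 + $610.27 = $9,243.33
Ending inventory (cost pool remaining) = $818.32
Check: goods available $10,061.65 = COGS $9,243.33 + ending $818.32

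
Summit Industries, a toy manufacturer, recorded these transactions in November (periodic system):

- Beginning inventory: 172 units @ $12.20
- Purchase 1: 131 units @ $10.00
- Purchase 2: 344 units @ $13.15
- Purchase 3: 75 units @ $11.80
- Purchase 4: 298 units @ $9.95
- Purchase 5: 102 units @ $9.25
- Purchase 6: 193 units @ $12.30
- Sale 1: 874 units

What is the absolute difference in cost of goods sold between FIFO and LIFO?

FIFO COGS: 172 @ $12.20 + 131 @ $10.00 + 344 @ $13.15 + 75 @ $11.80 + 152 @ $9.95 = $10,329.40
LIFO COGS: 193 @ $12.30 + 102 @ $9.25 + 298 @ $9.95 + 75 @ $11.80 + 206 @ $13.15 = $9,876.40
Difference = |$10,329.40 − $9,876.40| = $453.00

$453.00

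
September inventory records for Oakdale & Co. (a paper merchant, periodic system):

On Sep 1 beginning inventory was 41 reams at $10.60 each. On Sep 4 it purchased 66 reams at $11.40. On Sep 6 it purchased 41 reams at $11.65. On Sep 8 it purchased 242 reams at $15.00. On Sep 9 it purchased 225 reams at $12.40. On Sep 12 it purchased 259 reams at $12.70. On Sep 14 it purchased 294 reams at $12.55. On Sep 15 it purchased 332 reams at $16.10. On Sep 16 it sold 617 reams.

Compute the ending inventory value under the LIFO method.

Ending inventory = $11,486.90

Sep 16, 617 sold [LIFO — newest first]: 332 @ $16.10 + 285 @ $12.55 = $8,921.95
Ending inventory: 41 @ $10.60 + 66 @ $11.40 + 41 @ $11.65 + 242 @ $15.00 + 225 @ $12.40 + 259 @ $12.70 + 9 @ $12.55 = $11,486.90
Check: goods available $20,408.85 = COGS $8,921.95 + ending $11,486.90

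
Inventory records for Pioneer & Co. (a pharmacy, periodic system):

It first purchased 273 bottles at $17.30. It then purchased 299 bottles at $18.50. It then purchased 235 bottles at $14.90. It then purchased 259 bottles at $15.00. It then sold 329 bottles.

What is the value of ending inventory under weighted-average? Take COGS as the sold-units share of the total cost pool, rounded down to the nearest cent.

Sale 1, sell 329: 329/1066 × $17,640.90 → $5,444.51
Ending inventory (cost pool remaining) = $12,196.39

Ending inventory = $12,196.39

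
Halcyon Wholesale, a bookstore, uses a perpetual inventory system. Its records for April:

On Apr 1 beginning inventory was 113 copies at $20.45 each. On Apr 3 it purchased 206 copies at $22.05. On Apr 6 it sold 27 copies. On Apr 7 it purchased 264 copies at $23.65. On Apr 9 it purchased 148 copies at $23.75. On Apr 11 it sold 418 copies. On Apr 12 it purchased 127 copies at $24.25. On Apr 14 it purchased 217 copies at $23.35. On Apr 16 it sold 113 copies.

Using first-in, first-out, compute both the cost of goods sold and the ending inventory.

COGS = $12,505.50; ending inventory = $12,252.95

Apr 6, 27 sold [FIFO — oldest first]: 27 @ $20.45 = $552.15
Apr 11, 418 sold [FIFO — oldest first]: 86 @ $20.45 + 206 @ $22.05 + 126 @ $23.65 = $9,280.90
Apr 16, 113 sold [FIFO — oldest first]: 113 @ $23.65 = $2,672.45
Total COGS = $552.15 + $9,280.90 + $2,672.45 = $12,505.50
Ending inventory: 25 @ $23.65 + 148 @ $23.75 + 127 @ $24.25 + 217 @ $23.35 = $12,252.95
Check: goods available $24,758.45 = COGS $12,505.50 + ending $12,252.95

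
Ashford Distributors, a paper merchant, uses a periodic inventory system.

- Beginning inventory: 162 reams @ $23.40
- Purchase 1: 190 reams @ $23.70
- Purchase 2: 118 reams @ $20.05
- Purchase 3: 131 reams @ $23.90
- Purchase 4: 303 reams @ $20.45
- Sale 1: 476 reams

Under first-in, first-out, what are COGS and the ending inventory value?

Sale 1 (476) [FIFO — oldest first]: 162 @ $23.40 + 190 @ $23.70 + 118 @ $20.05 + 6 @ $23.90 = $10,803.10
Ending inventory: 125 @ $23.90 + 303 @ $20.45 = $9,183.85

COGS = $10,803.10; ending inventory = $9,183.85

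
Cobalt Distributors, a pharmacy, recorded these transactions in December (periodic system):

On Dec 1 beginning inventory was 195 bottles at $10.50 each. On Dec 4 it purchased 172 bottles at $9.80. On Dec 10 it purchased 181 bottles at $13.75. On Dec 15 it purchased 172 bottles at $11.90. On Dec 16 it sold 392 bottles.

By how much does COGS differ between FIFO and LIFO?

$840.90

FIFO COGS: 195 @ $10.50 + 172 @ $9.80 + 25 @ $13.75 = $4,076.85
LIFO COGS: 172 @ $11.90 + 181 @ $13.75 + 39 @ $9.80 = $4,917.75
Difference = |$4,076.85 − $4,917.75| = $840.90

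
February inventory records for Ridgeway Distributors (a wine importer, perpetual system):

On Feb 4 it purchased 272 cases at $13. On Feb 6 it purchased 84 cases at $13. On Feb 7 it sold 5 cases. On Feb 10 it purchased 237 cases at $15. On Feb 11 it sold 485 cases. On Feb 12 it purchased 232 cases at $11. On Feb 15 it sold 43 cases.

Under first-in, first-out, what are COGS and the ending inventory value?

COGS = $7,283; ending inventory = $3,452

Feb 7, 5 sold [FIFO — oldest first]: 5 @ $13 = $65
Feb 11, 485 sold [FIFO — oldest first]: 267 @ $13 + 84 @ $13 + 134 @ $15 = $6,573
Feb 15, 43 sold [FIFO — oldest first]: 43 @ $15 = $645
Total COGS = $65 + $6,573 + $645 = $7,283
Ending inventory: 60 @ $15 + 232 @ $11 = $3,452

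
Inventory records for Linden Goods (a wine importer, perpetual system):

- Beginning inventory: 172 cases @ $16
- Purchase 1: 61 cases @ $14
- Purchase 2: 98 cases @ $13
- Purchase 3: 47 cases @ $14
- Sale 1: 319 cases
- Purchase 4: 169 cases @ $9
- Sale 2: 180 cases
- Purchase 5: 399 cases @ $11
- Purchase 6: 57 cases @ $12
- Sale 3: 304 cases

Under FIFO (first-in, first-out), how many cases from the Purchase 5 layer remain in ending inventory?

143

Sale 1 (319) [FIFO — oldest first]: 172 @ $16 + 61 @ $14 + 86 @ $13 = $4,724
Sale 2 (180) [FIFO — oldest first]: 12 @ $13 + 47 @ $14 + 121 @ $9 = $1,903
Sale 3 (304) [FIFO — oldest first]: 48 @ $9 + 256 @ $11 = $3,248
Total COGS = $4,724 + $1,903 + $3,248 = $9,875
Ending inventory: 143 @ $11 + 57 @ $12 = $2,257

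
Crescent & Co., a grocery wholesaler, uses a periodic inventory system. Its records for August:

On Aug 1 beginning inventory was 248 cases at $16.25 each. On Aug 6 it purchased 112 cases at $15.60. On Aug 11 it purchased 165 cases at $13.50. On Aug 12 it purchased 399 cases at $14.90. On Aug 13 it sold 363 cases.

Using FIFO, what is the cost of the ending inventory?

Aug 13, 363 sold [FIFO — oldest first]: 248 @ $16.25 + 112 @ $15.60 + 3 @ $13.50 = $5,817.70
Ending inventory: 162 @ $13.50 + 399 @ $14.90 = $8,132.10
Check: goods available $13,949.80 = COGS $5,817.70 + ending $8,132.10

Ending inventory = $8,132.10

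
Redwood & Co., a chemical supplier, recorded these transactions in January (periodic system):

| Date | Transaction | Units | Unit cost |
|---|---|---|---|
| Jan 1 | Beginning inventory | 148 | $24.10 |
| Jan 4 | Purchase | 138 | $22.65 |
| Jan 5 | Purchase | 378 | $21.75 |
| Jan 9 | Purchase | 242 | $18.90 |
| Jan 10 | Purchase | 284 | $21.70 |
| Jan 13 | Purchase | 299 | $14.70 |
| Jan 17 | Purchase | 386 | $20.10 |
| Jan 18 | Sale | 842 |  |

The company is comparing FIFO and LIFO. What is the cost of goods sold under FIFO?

FIFO COGS: 148 @ $24.10 + 138 @ $22.65 + 378 @ $21.75 + 178 @ $18.90 = $18,278.20
LIFO COGS: 386 @ $20.10 + 299 @ $14.70 + 157 @ $21.70 = $15,560.80

COGS = $18,278.20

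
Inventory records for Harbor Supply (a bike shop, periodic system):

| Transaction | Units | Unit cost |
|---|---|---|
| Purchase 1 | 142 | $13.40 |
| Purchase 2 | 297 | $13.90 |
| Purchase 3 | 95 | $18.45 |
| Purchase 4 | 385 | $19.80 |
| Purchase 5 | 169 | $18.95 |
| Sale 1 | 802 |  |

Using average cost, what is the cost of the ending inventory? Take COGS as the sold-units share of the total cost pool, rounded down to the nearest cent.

Sale 1, sell 802: 802/1088 × $18,609.40 → $13,717.59
Ending inventory (cost pool remaining) = $4,891.81
Check: goods available $18,609.40 = COGS $13,717.59 + ending $4,891.81

Ending inventory = $4,891.81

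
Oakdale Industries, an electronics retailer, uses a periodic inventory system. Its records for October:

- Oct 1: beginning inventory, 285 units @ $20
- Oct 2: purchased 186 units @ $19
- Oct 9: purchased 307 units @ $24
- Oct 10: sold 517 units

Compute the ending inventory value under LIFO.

Ending inventory = $5,220

Oct 10, 517 sold [LIFO — newest first]: 307 @ $24 + 186 @ $19 + 24 @ $20 = $11,382
Ending inventory: 261 @ $20 = $5,220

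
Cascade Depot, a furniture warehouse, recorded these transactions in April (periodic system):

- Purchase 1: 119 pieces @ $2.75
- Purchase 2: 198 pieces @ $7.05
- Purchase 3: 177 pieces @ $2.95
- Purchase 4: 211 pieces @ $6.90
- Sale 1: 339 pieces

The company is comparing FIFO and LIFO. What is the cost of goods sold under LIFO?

COGS = $1,833.50

FIFO COGS: 119 @ $2.75 + 198 @ $7.05 + 22 @ $2.95 = $1,788.05
LIFO COGS: 211 @ $6.90 + 128 @ $2.95 = $1,833.50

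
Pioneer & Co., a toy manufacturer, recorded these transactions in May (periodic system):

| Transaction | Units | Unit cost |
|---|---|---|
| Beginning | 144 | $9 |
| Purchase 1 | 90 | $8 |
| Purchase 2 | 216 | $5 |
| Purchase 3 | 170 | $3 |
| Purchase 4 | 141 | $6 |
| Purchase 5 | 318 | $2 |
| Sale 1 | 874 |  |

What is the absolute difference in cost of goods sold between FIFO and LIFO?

FIFO COGS: 144 @ $9 + 90 @ $8 + 216 @ $5 + 170 @ $3 + 141 @ $6 + 113 @ $2 = $4,678
LIFO COGS: 318 @ $2 + 141 @ $6 + 170 @ $3 + 216 @ $5 + 29 @ $8 = $3,304
Difference = |$4,678 − $3,304| = $1,374

$1,374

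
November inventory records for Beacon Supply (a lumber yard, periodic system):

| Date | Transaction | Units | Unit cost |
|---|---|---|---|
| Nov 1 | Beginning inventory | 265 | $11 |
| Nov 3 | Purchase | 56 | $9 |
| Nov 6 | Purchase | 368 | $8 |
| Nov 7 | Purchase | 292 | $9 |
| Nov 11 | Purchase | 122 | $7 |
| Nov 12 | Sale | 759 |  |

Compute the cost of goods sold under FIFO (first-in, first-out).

COGS = $6,993

Nov 12, 759 sold [FIFO — oldest first]: 265 @ $11 + 56 @ $9 + 368 @ $8 + 70 @ $9 = $6,993
Ending inventory: 222 @ $9 + 122 @ $7 = $2,852
Check: goods available $9,845 = COGS $6,993 + ending $2,852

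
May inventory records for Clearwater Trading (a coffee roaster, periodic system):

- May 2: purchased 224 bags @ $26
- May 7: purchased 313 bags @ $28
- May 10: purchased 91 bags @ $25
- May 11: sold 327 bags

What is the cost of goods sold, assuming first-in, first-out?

COGS = $8,708

May 11, 327 sold [FIFO — oldest first]: 224 @ $26 + 103 @ $28 = $8,708
Ending inventory: 210 @ $28 + 91 @ $25 = $8,155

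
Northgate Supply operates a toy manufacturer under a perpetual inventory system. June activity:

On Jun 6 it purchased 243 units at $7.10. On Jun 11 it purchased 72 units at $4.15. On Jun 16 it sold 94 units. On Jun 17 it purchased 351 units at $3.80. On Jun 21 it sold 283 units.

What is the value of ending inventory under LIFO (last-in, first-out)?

Ending inventory = $1,827.50

Jun 16, 94 sold [LIFO — newest first]: 72 @ $4.15 + 22 @ $7.10 = $455.00
Jun 21, 283 sold [LIFO — newest first]: 283 @ $3.80 = $1,075.40
Total COGS = $455.00 + $1,075.40 = $1,530.40
Ending inventory: 221 @ $7.10 + 68 @ $3.80 = $1,827.50
Check: goods available $3,357.90 = COGS $1,530.40 + ending $1,827.50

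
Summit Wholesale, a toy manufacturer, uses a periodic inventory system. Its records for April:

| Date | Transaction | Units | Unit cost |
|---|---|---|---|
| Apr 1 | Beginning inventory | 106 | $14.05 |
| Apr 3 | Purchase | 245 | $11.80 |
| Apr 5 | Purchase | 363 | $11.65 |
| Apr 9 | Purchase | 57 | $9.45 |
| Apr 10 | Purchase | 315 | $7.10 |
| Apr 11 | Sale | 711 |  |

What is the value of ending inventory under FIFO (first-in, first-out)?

Apr 11, 711 sold [FIFO — oldest first]: 106 @ $14.05 + 245 @ $11.80 + 360 @ $11.65 = $8,574.30
Ending inventory: 3 @ $11.65 + 57 @ $9.45 + 315 @ $7.10 = $2,810.10

Ending inventory = $2,810.10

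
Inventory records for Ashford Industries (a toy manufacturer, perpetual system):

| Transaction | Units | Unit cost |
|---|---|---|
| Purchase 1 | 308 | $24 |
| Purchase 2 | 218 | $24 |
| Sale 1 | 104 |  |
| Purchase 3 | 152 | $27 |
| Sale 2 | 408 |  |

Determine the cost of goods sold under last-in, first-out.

COGS = $12,744

Sale 1 (104) [LIFO — newest first]: 104 @ $24 = $2,496
Sale 2 (408) [LIFO — newest first]: 152 @ $27 + 114 @ $24 + 142 @ $24 = $10,248
Total COGS = $2,496 + $10,248 = $12,744
Ending inventory: 166 @ $24 = $3,984
Check: goods available $16,728 = COGS $12,744 + ending $3,984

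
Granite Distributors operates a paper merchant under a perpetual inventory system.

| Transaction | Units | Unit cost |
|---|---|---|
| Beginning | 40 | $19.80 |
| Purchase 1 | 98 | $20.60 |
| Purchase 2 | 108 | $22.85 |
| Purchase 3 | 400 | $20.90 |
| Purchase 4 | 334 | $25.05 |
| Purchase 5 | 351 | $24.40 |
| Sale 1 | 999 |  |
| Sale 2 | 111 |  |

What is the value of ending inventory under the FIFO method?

Ending inventory = $5,392.40

Sale 1 (999) [FIFO — oldest first]: 40 @ $19.80 + 98 @ $20.60 + 108 @ $22.85 + 400 @ $20.90 + 334 @ $25.05 + 19 @ $24.40 = $22,468.90
Sale 2 (111) [FIFO — oldest first]: 111 @ $24.40 = $2,708.40
Total COGS = $22,468.90 + $2,708.40 = $25,177.30
Ending inventory: 221 @ $24.40 = $5,392.40
Check: goods available $30,569.70 = COGS $25,177.30 + ending $5,392.40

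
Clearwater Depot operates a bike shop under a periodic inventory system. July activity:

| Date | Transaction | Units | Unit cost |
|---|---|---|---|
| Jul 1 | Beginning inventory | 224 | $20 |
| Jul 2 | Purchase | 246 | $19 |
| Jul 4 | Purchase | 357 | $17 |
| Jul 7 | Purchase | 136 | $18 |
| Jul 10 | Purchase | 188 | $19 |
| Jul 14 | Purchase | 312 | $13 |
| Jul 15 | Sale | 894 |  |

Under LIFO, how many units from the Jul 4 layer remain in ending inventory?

Jul 15, 894 sold [LIFO — newest first]: 312 @ $13 + 188 @ $19 + 136 @ $18 + 258 @ $17 = $14,462
Ending inventory: 224 @ $20 + 246 @ $19 + 99 @ $17 = $10,837

99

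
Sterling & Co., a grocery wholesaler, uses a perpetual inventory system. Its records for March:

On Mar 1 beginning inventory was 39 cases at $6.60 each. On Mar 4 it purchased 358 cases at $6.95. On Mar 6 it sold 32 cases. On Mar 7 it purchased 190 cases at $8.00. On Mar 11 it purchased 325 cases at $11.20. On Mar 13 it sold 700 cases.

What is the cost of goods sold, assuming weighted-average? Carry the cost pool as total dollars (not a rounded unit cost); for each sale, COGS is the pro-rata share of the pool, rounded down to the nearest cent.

COGS = $6,333.72

After Mar 1: 39 on hand, pool $257.40 (≈ $6.6000 each)
After Mar 4: 397 on hand, pool $2,745.50 (≈ $6.9156 each)
Mar 6, sell 32: 32/397 × $2,745.50 → $221.29
After Mar 7: 555 on hand, pool $4,044.21 (≈ $7.2869 each)
After Mar 11: 880 on hand, pool $7,684.21 (≈ $8.7321 each)
Mar 13, sell 700: 700/880 × $7,684.21 → $6,112.43
Total COGS = $221.29 + $6,112.43 = $6,333.72
Ending inventory (cost pool remaining) = $1,571.78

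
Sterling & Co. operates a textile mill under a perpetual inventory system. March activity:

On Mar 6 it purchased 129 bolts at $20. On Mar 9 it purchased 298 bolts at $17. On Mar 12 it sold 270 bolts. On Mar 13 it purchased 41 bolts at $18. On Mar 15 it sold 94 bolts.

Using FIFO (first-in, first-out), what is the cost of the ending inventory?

Mar 12, 270 sold [FIFO — oldest first]: 129 @ $20 + 141 @ $17 = $4,977
Mar 15, 94 sold [FIFO — oldest first]: 94 @ $17 = $1,598
Total COGS = $4,977 + $1,598 = $6,575
Ending inventory: 63 @ $17 + 41 @ $18 = $1,809

Ending inventory = $1,809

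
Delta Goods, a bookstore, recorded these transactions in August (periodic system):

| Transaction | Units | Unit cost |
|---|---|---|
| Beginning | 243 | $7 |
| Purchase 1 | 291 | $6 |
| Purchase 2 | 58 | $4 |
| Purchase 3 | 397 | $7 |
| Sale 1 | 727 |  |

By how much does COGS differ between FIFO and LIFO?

$19

FIFO COGS: 243 @ $7 + 291 @ $6 + 58 @ $4 + 135 @ $7 = $4,624
LIFO COGS: 397 @ $7 + 58 @ $4 + 272 @ $6 = $4,643
Difference = |$4,624 − $4,643| = $19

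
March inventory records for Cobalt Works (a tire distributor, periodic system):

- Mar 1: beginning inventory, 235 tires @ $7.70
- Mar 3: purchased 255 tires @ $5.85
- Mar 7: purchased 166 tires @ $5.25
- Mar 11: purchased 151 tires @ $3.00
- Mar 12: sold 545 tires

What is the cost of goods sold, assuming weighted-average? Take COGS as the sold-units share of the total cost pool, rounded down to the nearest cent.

COGS = $3,123.95

Mar 12, sell 545: 545/807 × $4,625.75 → $3,123.95
Ending inventory (cost pool remaining) = $1,501.80
Check: goods available $4,625.75 = COGS $3,123.95 + ending $1,501.80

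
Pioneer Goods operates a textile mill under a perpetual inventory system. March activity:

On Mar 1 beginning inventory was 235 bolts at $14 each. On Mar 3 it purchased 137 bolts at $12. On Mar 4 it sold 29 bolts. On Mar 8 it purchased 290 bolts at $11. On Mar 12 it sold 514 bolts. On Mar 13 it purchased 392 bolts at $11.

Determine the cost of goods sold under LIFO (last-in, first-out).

Mar 4, 29 sold [LIFO — newest first]: 29 @ $12 = $348
Mar 12, 514 sold [LIFO — newest first]: 290 @ $11 + 108 @ $12 + 116 @ $14 = $6,110
Total COGS = $348 + $6,110 = $6,458
Ending inventory: 119 @ $14 + 392 @ $11 = $5,978

COGS = $6,458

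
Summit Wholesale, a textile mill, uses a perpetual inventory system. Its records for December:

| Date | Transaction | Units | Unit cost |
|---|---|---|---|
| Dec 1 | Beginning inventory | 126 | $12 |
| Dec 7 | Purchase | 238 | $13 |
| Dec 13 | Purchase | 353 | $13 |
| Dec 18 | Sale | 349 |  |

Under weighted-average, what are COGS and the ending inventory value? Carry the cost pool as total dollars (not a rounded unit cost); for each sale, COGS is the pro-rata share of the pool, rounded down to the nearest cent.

COGS = $4,475.66; ending inventory = $4,719.34

After Dec 1: 126 on hand, pool $1,512.00 (≈ $12.0000 each)
After Dec 7: 364 on hand, pool $4,606.00 (≈ $12.6538 each)
After Dec 13: 717 on hand, pool $9,195.00 (≈ $12.8243 each)
Dec 18, sell 349: 349/717 × $9,195.00 → $4,475.66
Ending inventory (cost pool remaining) = $4,719.34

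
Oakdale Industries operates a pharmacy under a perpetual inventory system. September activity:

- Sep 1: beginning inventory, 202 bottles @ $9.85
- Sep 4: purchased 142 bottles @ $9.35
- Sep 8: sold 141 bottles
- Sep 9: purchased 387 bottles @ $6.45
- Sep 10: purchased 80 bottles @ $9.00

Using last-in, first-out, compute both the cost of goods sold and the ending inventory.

COGS = $1,318.35; ending inventory = $5,215.20

Sep 8, 141 sold [LIFO — newest first]: 141 @ $9.35 = $1,318.35
Ending inventory: 202 @ $9.85 + 1 @ $9.35 + 387 @ $6.45 + 80 @ $9.00 = $5,215.20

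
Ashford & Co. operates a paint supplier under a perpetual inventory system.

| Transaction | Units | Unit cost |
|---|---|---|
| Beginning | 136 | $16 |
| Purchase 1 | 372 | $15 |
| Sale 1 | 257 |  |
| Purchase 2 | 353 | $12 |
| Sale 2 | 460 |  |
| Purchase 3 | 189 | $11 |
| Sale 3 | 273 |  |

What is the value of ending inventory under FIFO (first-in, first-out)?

Ending inventory = $660

Sale 1 (257) [FIFO — oldest first]: 136 @ $16 + 121 @ $15 = $3,991
Sale 2 (460) [FIFO — oldest first]: 251 @ $15 + 209 @ $12 = $6,273
Sale 3 (273) [FIFO — oldest first]: 144 @ $12 + 129 @ $11 = $3,147
Total COGS = $3,991 + $6,273 + $3,147 = $13,411
Ending inventory: 60 @ $11 = $660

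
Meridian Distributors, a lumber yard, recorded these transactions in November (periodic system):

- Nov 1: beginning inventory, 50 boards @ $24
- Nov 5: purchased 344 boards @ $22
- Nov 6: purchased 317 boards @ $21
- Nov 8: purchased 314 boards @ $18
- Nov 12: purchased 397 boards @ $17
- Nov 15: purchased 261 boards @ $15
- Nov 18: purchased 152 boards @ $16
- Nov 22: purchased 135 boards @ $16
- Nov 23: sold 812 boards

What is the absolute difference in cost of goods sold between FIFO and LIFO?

FIFO COGS: 50 @ $24 + 344 @ $22 + 317 @ $21 + 101 @ $18 = $17,243
LIFO COGS: 135 @ $16 + 152 @ $16 + 261 @ $15 + 264 @ $17 = $12,995
Difference = |$17,243 − $12,995| = $4,248

$4,248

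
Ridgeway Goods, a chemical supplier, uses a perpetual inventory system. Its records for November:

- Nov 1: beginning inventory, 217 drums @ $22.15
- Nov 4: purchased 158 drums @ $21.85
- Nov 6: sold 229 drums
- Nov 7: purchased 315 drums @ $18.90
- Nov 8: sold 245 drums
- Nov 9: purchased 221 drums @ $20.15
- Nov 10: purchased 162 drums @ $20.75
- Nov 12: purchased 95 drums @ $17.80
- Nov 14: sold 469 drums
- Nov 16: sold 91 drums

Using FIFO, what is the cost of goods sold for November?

Nov 6, 229 sold [FIFO — oldest first]: 217 @ $22.15 + 12 @ $21.85 = $5,068.75
Nov 8, 245 sold [FIFO — oldest first]: 146 @ $21.85 + 99 @ $18.90 = $5,061.20
Nov 14, 469 sold [FIFO — oldest first]: 216 @ $18.90 + 221 @ $20.15 + 32 @ $20.75 = $9,199.55
Nov 16, 91 sold [FIFO — oldest first]: 91 @ $20.75 = $1,888.25
Total COGS = $5,068.75 + $5,061.20 + $9,199.55 + $1,888.25 = $21,217.75
Ending inventory: 39 @ $20.75 + 95 @ $17.80 = $2,500.25

COGS = $21,217.75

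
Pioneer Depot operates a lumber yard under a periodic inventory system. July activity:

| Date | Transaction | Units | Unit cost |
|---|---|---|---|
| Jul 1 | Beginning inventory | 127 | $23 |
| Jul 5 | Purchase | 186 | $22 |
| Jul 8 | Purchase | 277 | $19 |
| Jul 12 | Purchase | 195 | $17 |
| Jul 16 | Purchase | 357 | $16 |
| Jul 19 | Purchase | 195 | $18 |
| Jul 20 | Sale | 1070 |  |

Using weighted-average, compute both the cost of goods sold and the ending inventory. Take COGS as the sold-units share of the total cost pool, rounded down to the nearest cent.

Jul 20, sell 1070: 1070/1337 × $24,813.00 → $19,857.82
Ending inventory (cost pool remaining) = $4,955.18
Check: goods available $24,813.00 = COGS $19,857.82 + ending $4,955.18

COGS = $19,857.82; ending inventory = $4,955.18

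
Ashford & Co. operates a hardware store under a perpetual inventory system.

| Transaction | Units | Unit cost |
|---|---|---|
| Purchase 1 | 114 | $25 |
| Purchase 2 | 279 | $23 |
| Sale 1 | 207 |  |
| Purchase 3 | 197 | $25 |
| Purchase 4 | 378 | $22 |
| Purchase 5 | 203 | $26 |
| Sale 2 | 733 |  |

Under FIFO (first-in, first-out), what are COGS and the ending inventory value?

Sale 1 (207) [FIFO — oldest first]: 114 @ $25 + 93 @ $23 = $4,989
Sale 2 (733) [FIFO — oldest first]: 186 @ $23 + 197 @ $25 + 350 @ $22 = $16,903
Total COGS = $4,989 + $16,903 = $21,892
Ending inventory: 28 @ $22 + 203 @ $26 = $5,894
Check: goods available $27,786 = COGS $21,892 + ending $5,894

COGS = $21,892; ending inventory = $5,894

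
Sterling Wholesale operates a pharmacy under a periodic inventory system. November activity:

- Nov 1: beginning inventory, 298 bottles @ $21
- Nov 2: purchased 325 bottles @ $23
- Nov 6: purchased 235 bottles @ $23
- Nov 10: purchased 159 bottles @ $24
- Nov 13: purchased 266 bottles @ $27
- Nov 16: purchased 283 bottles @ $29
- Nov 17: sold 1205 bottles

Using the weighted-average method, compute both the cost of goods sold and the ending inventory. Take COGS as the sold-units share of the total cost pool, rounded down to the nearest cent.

Nov 17, sell 1205: 1205/1566 × $38,343.00 → $29,504.03
Ending inventory (cost pool remaining) = $8,838.97

COGS = $29,504.03; ending inventory = $8,838.97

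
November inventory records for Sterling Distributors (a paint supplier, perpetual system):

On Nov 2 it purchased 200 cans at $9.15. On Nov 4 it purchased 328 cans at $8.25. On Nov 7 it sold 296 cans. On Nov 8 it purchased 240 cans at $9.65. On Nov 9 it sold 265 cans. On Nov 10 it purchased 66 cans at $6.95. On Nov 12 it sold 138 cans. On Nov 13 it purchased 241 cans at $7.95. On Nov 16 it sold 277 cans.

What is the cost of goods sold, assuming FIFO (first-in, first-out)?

COGS = $8,439.60

Nov 7, 296 sold [FIFO — oldest first]: 200 @ $9.15 + 96 @ $8.25 = $2,622.00
Nov 9, 265 sold [FIFO — oldest first]: 232 @ $8.25 + 33 @ $9.65 = $2,232.45
Nov 12, 138 sold [FIFO — oldest first]: 138 @ $9.65 = $1,331.70
Nov 16, 277 sold [FIFO — oldest first]: 69 @ $9.65 + 66 @ $6.95 + 142 @ $7.95 = $2,253.45
Total COGS = $2,622.00 + $2,232.45 + $1,331.70 + $2,253.45 = $8,439.60
Ending inventory: 99 @ $7.95 = $787.05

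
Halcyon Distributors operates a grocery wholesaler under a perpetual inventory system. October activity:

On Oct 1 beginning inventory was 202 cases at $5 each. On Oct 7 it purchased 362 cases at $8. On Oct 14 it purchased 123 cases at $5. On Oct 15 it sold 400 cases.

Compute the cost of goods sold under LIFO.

Oct 15, 400 sold [LIFO — newest first]: 123 @ $5 + 277 @ $8 = $2,831
Ending inventory: 202 @ $5 + 85 @ $8 = $1,690

COGS = $2,831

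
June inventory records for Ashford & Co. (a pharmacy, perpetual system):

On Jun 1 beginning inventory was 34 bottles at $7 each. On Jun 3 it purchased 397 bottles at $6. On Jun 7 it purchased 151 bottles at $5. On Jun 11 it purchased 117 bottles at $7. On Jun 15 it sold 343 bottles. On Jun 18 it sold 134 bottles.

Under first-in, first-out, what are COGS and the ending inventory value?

Jun 15, 343 sold [FIFO — oldest first]: 34 @ $7 + 309 @ $6 = $2,092
Jun 18, 134 sold [FIFO — oldest first]: 88 @ $6 + 46 @ $5 = $758
Total COGS = $2,092 + $758 = $2,850
Ending inventory: 105 @ $5 + 117 @ $7 = $1,344
Check: goods available $4,194 = COGS $2,850 + ending $1,344

COGS = $2,850; ending inventory = $1,344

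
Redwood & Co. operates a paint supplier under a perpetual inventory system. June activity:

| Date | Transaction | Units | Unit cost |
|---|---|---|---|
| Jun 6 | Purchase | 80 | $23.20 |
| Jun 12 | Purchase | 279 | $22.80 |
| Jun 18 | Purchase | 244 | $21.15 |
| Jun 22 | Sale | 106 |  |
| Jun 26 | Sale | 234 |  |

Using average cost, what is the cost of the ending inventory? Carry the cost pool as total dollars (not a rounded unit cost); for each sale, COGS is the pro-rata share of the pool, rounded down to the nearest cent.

Ending inventory = $5,834.77

After Jun 6: 80 on hand, pool $1,856.00 (≈ $23.2000 each)
After Jun 12: 359 on hand, pool $8,217.20 (≈ $22.8891 each)
After Jun 18: 603 on hand, pool $13,377.80 (≈ $22.1854 each)
Jun 22, sell 106: 106/603 × $13,377.80 → $2,351.65
Jun 26, sell 234: 234/497 × $11,026.15 → $5,191.38
Total COGS = $2,351.65 + $5,191.38 = $7,543.03
Ending inventory (cost pool remaining) = $5,834.77
Check: goods available $13,377.80 = COGS $7,543.03 + ending $5,834.77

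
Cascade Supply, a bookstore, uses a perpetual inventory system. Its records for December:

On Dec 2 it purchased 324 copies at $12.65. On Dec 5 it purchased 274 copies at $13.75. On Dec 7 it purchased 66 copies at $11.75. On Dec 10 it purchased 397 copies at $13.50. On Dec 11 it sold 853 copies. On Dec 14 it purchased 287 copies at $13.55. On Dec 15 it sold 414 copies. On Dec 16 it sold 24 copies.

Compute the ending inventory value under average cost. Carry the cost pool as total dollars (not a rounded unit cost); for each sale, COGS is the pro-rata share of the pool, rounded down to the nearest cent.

After Dec 2: 324 on hand, pool $4,098.60 (≈ $12.6500 each)
After Dec 5: 598 on hand, pool $7,866.10 (≈ $13.1540 each)
After Dec 7: 664 on hand, pool $8,641.60 (≈ $13.0145 each)
After Dec 10: 1061 on hand, pool $14,001.10 (≈ $13.1961 each)
Dec 11, sell 853: 853/1061 × $14,001.10 → $11,256.30
After Dec 14: 495 on hand, pool $6,633.65 (≈ $13.4013 each)
Dec 15, sell 414: 414/495 × $6,633.65 → $5,548.14
Dec 16, sell 24: 24/81 × $1,085.51 → $321.63
Total COGS = $11,256.30 + $5,548.14 + $321.63 = $17,126.07
Ending inventory (cost pool remaining) = $763.88

Ending inventory = $763.88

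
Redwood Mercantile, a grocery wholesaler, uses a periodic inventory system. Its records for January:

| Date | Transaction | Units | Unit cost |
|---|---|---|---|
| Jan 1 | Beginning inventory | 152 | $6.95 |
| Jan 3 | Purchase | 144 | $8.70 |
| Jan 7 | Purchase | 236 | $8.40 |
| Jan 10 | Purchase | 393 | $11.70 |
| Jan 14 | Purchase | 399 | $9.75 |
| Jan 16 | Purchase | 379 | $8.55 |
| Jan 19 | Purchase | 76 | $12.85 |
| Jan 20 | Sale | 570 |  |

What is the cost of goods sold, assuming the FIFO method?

Jan 20, 570 sold [FIFO — oldest first]: 152 @ $6.95 + 144 @ $8.70 + 236 @ $8.40 + 38 @ $11.70 = $4,736.20
Ending inventory: 355 @ $11.70 + 399 @ $9.75 + 379 @ $8.55 + 76 @ $12.85 = $12,260.80

COGS = $4,736.20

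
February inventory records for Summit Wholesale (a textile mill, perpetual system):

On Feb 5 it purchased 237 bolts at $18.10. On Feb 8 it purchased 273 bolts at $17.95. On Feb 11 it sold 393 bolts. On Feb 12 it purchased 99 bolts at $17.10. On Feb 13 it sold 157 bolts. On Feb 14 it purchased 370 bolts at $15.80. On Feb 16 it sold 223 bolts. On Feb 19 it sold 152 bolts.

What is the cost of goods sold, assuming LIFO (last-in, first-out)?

Feb 11, 393 sold [LIFO — newest first]: 273 @ $17.95 + 120 @ $18.10 = $7,072.35
Feb 13, 157 sold [LIFO — newest first]: 99 @ $17.10 + 58 @ $18.10 = $2,742.70
Feb 16, 223 sold [LIFO — newest first]: 223 @ $15.80 = $3,523.40
Feb 19, 152 sold [LIFO — newest first]: 147 @ $15.80 + 5 @ $18.10 = $2,413.10
Total COGS = $7,072.35 + $2,742.70 + $3,523.40 + $2,413.10 = $15,751.55
Ending inventory: 54 @ $18.10 = $977.40

COGS = $15,751.55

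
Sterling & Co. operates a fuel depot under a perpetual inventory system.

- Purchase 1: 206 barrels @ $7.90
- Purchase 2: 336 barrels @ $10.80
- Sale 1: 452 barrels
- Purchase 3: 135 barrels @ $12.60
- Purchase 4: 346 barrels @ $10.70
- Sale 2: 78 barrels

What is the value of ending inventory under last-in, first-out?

Ending inventory = $5,279.60

Sale 1 (452) [LIFO — newest first]: 336 @ $10.80 + 116 @ $7.90 = $4,545.20
Sale 2 (78) [LIFO — newest first]: 78 @ $10.70 = $834.60
Total COGS = $4,545.20 + $834.60 = $5,379.80
Ending inventory: 90 @ $7.90 + 135 @ $12.60 + 268 @ $10.70 = $5,279.60
Check: goods available $10,659.40 = COGS $5,379.80 + ending $5,279.60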